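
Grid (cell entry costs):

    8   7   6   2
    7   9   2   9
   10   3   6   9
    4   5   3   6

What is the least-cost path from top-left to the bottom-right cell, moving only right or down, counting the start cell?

Cheapest: [0,0]→[0,1]→[0,2]→[1,2]→[2,2]→[3,2]→[3,3]
  8 + 7 + 6 + 2 + 6 + 3 + 6 = 38

38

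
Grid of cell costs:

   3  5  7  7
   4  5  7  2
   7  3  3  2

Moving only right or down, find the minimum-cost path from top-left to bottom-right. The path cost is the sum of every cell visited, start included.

Take (0,0) → (1,0) → (1,1) → (2,1) → (2,2) → (2,3) for a total of 3 + 4 + 5 + 3 + 3 + 2 = 20.

20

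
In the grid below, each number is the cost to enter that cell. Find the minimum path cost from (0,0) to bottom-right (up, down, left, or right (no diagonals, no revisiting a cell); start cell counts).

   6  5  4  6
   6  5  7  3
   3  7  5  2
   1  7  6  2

Best path: [0,0]→[0,1]→[0,2]→[0,3]→[1,3]→[2,3]→[3,3]
Cost: 6 + 5 + 4 + 6 + 3 + 2 + 2 = 28

28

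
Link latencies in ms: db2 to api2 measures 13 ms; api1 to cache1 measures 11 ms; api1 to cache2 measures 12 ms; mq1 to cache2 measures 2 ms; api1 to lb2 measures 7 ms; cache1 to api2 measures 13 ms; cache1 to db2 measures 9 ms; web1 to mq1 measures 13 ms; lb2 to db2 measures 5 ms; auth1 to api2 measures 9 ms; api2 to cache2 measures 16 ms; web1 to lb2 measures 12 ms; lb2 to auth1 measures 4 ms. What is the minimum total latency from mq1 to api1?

Checking several routes:
mq1 - cache2 - api2 - auth1 - lb2 - api1: 2 + 16 + 9 + 4 + 7 = 38
mq1 - cache2 - api2 - cache1 - api1: 2 + 16 + 13 + 11 = 42
mq1 - web1 - lb2 - api1: 13 + 12 + 7 = 32
mq1 - cache2 - api1: 2 + 12 = 14
Shortest: 14 ms.

14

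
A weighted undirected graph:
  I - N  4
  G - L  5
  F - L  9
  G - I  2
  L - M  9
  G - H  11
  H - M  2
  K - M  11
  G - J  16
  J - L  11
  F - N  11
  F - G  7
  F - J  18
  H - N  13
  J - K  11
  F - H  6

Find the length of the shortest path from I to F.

A few of the I→F routes:
I→G→L→F: 2 + 5 + 9 = 16
I→N→F: 4 + 11 = 15
I→G→F: 2 + 7 = 9
I→G→H→F: 2 + 11 + 6 = 19
Best route has total 9.

9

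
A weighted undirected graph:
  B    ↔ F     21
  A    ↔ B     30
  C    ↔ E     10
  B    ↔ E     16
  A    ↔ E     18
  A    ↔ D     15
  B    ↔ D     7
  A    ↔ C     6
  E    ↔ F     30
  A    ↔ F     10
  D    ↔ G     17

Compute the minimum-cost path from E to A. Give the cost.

A few of the E→A routes:
E→B→D→A: 16 + 7 + 15 = 38
E→A: 18
E→C→A: 10 + 6 = 16
E→F→A: 30 + 10 = 40
Shortest: 16.

16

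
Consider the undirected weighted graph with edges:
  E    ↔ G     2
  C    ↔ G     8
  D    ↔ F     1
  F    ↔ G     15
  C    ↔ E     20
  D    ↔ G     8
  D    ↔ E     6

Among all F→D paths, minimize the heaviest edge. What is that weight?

1

Routes from F to D:
F -> G -> E -> D: max(15, 2, 6) = 15
F -> G -> D: max(15, 8) = 15
F -> D: max(1) = 1
F -> G -> C -> E -> D: max(15, 8, 20, 6) = 20
The minimum achievable maximum is 1.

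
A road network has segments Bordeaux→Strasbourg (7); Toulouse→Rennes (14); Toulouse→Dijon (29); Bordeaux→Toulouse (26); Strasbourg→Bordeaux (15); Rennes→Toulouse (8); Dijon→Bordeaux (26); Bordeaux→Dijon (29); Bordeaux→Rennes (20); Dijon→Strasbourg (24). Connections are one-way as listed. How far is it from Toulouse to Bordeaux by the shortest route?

55

Routes from Toulouse to Bordeaux:
Toulouse → Dijon → Strasbourg → Bordeaux: 29 + 24 + 15 = 68
Toulouse → Dijon → Bordeaux: 29 + 26 = 55
The minimum is 55 mi.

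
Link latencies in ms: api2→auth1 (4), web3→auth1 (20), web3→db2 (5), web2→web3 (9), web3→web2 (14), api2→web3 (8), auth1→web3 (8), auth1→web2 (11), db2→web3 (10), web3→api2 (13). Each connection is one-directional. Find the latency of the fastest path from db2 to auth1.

27

Paths from db2 to auth1:
db2 - web3 - api2 - auth1: 10 + 13 + 4 = 27
db2 - web3 - auth1: 10 + 20 = 30
The minimum is 27 ms.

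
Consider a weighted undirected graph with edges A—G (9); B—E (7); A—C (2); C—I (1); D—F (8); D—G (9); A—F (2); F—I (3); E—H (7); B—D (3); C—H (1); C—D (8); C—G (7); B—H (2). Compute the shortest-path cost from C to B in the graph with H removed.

11

Checking several routes:
C - I - F - D - B: 1 + 3 + 8 + 3 = 15
C - A - F - D - B: 2 + 2 + 8 + 3 = 15
C - D - B: 8 + 3 = 11
C - G - D - B: 7 + 9 + 3 = 19
The minimum is 11.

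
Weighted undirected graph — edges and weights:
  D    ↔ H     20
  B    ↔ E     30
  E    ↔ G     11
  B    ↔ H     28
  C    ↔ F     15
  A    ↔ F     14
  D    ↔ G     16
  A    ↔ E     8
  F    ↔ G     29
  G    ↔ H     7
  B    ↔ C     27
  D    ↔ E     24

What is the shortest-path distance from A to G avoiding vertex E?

43

Paths from A to G avoiding E:
A - F - C - B - H - G: 14 + 15 + 27 + 28 + 7 = 91
A - F - C - B - H - D - G: 14 + 15 + 27 + 28 + 20 + 16 = 120
A - F - G: 14 + 29 = 43
Shortest: 43.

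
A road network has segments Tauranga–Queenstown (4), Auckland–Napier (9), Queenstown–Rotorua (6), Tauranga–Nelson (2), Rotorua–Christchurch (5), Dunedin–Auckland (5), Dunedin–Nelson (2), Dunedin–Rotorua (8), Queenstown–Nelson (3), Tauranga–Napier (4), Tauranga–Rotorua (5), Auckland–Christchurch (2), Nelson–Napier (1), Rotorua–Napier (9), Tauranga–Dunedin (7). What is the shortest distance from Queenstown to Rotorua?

Comparing a few candidate routes:
Queenstown - Rotorua: 6
Queenstown - Nelson - Napier - Rotorua: 3 + 1 + 9 = 13
Queenstown - Tauranga - Rotorua: 4 + 5 = 9
Queenstown - Nelson - Tauranga - Rotorua: 3 + 2 + 5 = 10
Queenstown - Nelson - Dunedin - Rotorua: 3 + 2 + 8 = 13
Best route has total 6 mi.

6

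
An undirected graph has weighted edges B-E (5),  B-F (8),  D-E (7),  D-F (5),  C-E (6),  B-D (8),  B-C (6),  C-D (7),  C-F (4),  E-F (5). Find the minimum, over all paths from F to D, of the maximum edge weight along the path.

5

Comparing a few candidate routes:
F→E→B→C→D: max(5, 5, 6, 7) = 7
F→D: max(5) = 5
F→E→D: max(5, 7) = 7
F→E→C→D: max(5, 6, 7) = 7
F→C→B→E→D: max(4, 6, 5, 7) = 7
Smallest bottleneck: 5.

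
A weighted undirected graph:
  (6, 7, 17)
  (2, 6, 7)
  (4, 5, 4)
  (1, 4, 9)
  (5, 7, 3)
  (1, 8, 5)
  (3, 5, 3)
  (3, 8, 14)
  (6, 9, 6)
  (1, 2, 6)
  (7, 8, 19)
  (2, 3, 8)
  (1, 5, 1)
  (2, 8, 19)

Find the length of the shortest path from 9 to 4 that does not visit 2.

30

Checking several routes:
9 - 6 - 7 - 5 - 4: 6 + 17 + 3 + 4 = 30
9 - 6 - 7 - 5 - 1 - 4: 6 + 17 + 3 + 1 + 9 = 36
9 - 6 - 7 - 8 - 1 - 4: 6 + 17 + 19 + 5 + 9 = 56
9 - 6 - 7 - 8 - 1 - 5 - 4: 6 + 17 + 19 + 5 + 1 + 4 = 52
Best route has total 30.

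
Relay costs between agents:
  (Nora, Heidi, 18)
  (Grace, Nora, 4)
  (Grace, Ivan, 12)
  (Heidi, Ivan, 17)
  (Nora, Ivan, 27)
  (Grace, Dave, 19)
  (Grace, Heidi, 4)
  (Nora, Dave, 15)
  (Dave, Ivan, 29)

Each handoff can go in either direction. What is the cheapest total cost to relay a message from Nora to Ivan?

16

Checking several routes:
Nora -> Grace -> Heidi -> Ivan: 4 + 4 + 17 = 25
Nora -> Heidi -> Ivan: 18 + 17 = 35
Nora -> Grace -> Ivan: 4 + 12 = 16
Nora -> Ivan: 27
Nora -> Heidi -> Grace -> Ivan: 18 + 4 + 12 = 34
Shortest: 16.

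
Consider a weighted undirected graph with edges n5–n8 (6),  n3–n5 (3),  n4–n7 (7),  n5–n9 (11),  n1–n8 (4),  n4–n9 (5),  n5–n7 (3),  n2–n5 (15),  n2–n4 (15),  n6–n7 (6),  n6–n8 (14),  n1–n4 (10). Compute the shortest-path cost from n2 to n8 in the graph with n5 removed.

Candidate routes:
n2 -> n4 -> n7 -> n6 -> n8: 15 + 7 + 6 + 14 = 42
n2 -> n4 -> n1 -> n8: 15 + 10 + 4 = 29
Shortest: 29.

29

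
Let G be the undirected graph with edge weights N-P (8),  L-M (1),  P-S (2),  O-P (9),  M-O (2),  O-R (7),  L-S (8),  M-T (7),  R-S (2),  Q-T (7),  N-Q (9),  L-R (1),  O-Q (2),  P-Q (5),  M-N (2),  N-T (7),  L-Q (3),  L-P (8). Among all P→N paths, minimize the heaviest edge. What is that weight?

Checking several routes:
P → S → R → L → M → N: max(2, 2, 1, 1, 2) = 2
P → Q → O → R → L → M → N: max(5, 2, 7, 1, 1, 2) = 7
P → Q → L → M → N: max(5, 3, 1, 2) = 5
P → Q → O → M → N: max(5, 2, 2, 2) = 5
P → S → R → L → Q → O → M → N: max(2, 2, 1, 3, 2, 2, 2) = 3
Smallest bottleneck: 2.

2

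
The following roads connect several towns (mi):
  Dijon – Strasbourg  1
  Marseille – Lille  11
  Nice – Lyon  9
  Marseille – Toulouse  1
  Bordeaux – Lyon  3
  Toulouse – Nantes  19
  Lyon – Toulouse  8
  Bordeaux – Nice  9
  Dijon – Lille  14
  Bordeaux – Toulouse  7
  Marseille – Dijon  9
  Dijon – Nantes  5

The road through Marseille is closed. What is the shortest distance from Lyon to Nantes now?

27

Candidate routes:
Lyon - Bordeaux - Toulouse - Nantes: 3 + 7 + 19 = 29
Lyon - Nice - Bordeaux - Toulouse - Nantes: 9 + 9 + 7 + 19 = 44
Lyon - Toulouse - Nantes: 8 + 19 = 27
Shortest: 27 mi.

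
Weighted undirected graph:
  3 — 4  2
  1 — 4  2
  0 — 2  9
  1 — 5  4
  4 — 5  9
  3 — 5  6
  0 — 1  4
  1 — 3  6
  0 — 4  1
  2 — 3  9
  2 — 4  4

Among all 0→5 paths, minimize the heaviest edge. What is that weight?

Some routes from 0 to 5:
0-4-1-5: max(1, 2, 4) = 4
0-4-3-1-5: max(1, 2, 6, 4) = 6
0-4-1-3-5: max(1, 2, 6, 6) = 6
0-4-3-5: max(1, 2, 6) = 6
0-1-4-3-5: max(4, 2, 2, 6) = 6
0-1-5: max(4, 4) = 4
Smallest bottleneck: 4.

4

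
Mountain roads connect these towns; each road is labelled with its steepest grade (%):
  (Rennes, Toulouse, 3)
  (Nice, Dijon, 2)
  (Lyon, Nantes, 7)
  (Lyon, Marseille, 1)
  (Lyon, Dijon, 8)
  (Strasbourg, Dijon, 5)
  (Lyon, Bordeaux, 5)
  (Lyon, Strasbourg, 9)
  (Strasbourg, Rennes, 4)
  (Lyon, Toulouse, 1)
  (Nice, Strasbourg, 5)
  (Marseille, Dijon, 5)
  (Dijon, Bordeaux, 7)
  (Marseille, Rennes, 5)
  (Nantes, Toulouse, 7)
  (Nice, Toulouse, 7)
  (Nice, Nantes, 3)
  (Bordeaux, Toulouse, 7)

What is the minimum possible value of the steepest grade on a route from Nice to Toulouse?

5

Checking several routes:
Nice -> Strasbourg -> Dijon -> Marseille -> Lyon -> Toulouse: max(5, 5, 5, 1, 1) = 5
Nice -> Dijon -> Strasbourg -> Rennes -> Toulouse: max(2, 5, 4, 3) = 5
Nice -> Strasbourg -> Rennes -> Marseille -> Lyon -> Toulouse: max(5, 4, 5, 1, 1) = 5
Nice -> Strasbourg -> Rennes -> Toulouse: max(5, 4, 3) = 5
Nice -> Strasbourg -> Dijon -> Marseille -> Rennes -> Toulouse: max(5, 5, 5, 5, 3) = 5
The minimum achievable maximum is 5%.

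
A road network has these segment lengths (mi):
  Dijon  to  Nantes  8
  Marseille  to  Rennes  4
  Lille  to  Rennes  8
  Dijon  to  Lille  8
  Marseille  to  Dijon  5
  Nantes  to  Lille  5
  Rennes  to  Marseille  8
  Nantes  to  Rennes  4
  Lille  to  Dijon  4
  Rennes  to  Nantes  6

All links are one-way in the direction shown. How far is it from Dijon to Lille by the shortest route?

8

Candidate routes:
Dijon-Nantes-Lille: 8 + 5 = 13
Dijon-Lille: 8
Shortest: 8 mi.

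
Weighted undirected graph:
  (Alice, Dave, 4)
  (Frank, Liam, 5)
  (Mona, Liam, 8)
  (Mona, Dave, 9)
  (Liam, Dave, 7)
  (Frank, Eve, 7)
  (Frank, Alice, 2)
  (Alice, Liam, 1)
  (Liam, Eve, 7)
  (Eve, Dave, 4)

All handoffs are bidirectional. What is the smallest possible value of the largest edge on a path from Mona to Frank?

8

Comparing a few candidate routes:
Mona → Liam → Eve → Dave → Alice → Frank: max(8, 7, 4, 4, 2) = 8
Mona → Liam → Alice → Frank: max(8, 1, 2) = 8
Mona → Liam → Alice → Dave → Eve → Frank: max(8, 1, 4, 4, 7) = 8
Mona → Liam → Eve → Frank: max(8, 7, 7) = 8
The minimum achievable maximum is 8.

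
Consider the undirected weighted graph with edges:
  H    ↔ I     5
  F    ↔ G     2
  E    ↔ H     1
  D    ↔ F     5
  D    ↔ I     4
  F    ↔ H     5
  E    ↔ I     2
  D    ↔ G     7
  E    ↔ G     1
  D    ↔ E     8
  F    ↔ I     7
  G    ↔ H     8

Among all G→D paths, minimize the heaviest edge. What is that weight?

4

Checking several routes:
G - F - D: max(2, 5) = 5
G - E - I - D: max(1, 2, 4) = 4
G - F - H - I - D: max(2, 5, 5, 4) = 5
The minimum achievable maximum is 4.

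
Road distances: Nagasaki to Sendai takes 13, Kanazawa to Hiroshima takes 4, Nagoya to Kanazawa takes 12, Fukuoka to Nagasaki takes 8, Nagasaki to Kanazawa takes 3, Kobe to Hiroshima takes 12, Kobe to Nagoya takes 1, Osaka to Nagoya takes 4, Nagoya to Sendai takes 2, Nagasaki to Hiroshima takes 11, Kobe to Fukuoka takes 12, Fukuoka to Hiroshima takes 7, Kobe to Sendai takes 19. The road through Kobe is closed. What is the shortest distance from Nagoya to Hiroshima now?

Checking several routes:
Nagoya→Kanazawa→Nagasaki→Fukuoka→Hiroshima: 12 + 3 + 8 + 7 = 30
Nagoya→Kanazawa→Nagasaki→Hiroshima: 12 + 3 + 11 = 26
Nagoya→Sendai→Nagasaki→Kanazawa→Hiroshima: 2 + 13 + 3 + 4 = 22
Nagoya→Kanazawa→Hiroshima: 12 + 4 = 16
Nagoya→Sendai→Nagasaki→Hiroshima: 2 + 13 + 11 = 26
Best route has total 16.

16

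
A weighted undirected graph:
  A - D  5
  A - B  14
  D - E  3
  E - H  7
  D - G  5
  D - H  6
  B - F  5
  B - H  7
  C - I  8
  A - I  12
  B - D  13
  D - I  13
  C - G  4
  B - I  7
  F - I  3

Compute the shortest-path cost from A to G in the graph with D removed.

Candidate routes:
A - I - C - G: 12 + 8 + 4 = 24
A - B - I - C - G: 14 + 7 + 8 + 4 = 33
A - B - F - I - C - G: 14 + 5 + 3 + 8 + 4 = 34
Best route has total 24.

24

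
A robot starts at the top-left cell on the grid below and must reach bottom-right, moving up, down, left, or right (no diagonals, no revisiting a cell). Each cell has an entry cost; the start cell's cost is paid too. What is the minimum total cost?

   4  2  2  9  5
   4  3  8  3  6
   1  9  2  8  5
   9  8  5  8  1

31

Best path: r0c0 r0c1 r0c2 r1c2 r1c3 r1c4 r2c4 r3c4
Cost: 4 + 2 + 2 + 8 + 3 + 6 + 5 + 1 = 31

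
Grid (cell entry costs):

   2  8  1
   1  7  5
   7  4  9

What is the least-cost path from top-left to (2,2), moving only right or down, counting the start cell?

23

Cheapest: [0,0] → [1,0] → [1,1] → [2,1] → [2,2]
  2 + 1 + 7 + 4 + 9 = 23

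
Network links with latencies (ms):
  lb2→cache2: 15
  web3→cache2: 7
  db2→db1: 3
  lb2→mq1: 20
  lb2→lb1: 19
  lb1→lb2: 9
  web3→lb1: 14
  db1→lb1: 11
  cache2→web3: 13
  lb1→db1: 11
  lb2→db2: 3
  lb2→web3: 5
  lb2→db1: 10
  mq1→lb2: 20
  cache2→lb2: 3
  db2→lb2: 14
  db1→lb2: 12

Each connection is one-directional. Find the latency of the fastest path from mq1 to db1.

Candidate routes:
mq1 -> lb2 -> web3 -> lb1 -> db1: 20 + 5 + 14 + 11 = 50
mq1 -> lb2 -> cache2 -> web3 -> lb1 -> db1: 20 + 15 + 13 + 14 + 11 = 73
mq1 -> lb2 -> db1: 20 + 10 = 30
mq1 -> lb2 -> lb1 -> db1: 20 + 19 + 11 = 50
mq1 -> lb2 -> db2 -> db1: 20 + 3 + 3 = 26
Best route has total 26 ms.

26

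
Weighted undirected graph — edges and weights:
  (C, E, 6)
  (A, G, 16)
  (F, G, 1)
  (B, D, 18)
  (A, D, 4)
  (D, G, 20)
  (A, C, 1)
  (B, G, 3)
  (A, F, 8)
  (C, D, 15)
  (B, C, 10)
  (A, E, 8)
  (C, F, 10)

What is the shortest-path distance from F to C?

9

Comparing a few candidate routes:
F → C: 10
F → A → C: 8 + 1 = 9
F → G → B → C: 1 + 3 + 10 = 14
F → G → A → C: 1 + 16 + 1 = 18
The minimum is 9.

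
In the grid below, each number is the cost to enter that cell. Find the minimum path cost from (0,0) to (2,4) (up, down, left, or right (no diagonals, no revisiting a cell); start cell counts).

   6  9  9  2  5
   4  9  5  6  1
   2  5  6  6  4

33

One optimal route is [0,0] [1,0] [2,0] [2,1] [2,2] [2,3] [2,4].
Its cost is 6 + 4 + 2 + 5 + 6 + 6 + 4 = 33.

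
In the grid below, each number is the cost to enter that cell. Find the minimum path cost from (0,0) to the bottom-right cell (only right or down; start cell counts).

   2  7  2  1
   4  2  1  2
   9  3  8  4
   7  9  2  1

Cheapest: (0,0) -> (1,0) -> (1,1) -> (1,2) -> (1,3) -> (2,3) -> (3,3)
  2 + 4 + 2 + 1 + 2 + 4 + 1 = 16
(Top row then right column would cost 19.)

16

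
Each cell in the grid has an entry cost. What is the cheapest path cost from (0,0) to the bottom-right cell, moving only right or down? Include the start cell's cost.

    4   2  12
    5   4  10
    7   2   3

15

One optimal route is (0,0) -> (0,1) -> (1,1) -> (2,1) -> (2,2).
Its cost is 4 + 2 + 4 + 2 + 3 = 15.
For comparison, the top-then-right route costs 31.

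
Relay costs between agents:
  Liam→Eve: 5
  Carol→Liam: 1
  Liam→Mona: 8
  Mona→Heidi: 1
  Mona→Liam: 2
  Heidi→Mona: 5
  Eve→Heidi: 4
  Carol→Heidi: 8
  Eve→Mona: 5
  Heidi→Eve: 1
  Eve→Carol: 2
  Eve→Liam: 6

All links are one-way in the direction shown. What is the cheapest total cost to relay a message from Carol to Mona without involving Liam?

13

Candidate routes:
Carol -> Heidi -> Mona: 8 + 5 = 13
Carol -> Heidi -> Eve -> Mona: 8 + 1 + 5 = 14
Best route has total 13.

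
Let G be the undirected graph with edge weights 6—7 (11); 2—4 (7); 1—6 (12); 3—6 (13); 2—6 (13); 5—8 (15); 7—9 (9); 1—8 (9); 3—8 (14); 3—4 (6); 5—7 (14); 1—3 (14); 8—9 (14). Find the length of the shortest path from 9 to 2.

Some routes from 9 to 2:
9 → 7 → 6 → 3 → 4 → 2: 9 + 11 + 13 + 6 + 7 = 46
9 → 8 → 3 → 4 → 2: 14 + 14 + 6 + 7 = 41
9 → 8 → 1 → 6 → 2: 14 + 9 + 12 + 13 = 48
9 → 7 → 6 → 2: 9 + 11 + 13 = 33
The minimum is 33.

33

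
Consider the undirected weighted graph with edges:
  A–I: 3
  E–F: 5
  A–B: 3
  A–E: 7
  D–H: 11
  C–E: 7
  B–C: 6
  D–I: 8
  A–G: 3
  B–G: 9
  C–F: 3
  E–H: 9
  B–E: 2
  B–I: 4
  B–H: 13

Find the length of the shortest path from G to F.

Comparing a few candidate routes:
G-A-B-C-F: 3 + 3 + 6 + 3 = 15
G-A-B-E-F: 3 + 3 + 2 + 5 = 13
G-A-E-F: 3 + 7 + 5 = 15
The minimum is 13.

13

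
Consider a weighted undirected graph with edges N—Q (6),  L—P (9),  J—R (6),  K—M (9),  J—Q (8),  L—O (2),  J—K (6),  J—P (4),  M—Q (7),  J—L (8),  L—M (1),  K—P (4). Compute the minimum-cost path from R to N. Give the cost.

Some routes from R to N:
R - J - L - M - Q - N: 6 + 8 + 1 + 7 + 6 = 28
R - J - P - L - M - Q - N: 6 + 4 + 9 + 1 + 7 + 6 = 33
R - J - Q - N: 6 + 8 + 6 = 20
R - J - K - M - Q - N: 6 + 6 + 9 + 7 + 6 = 34
Shortest: 20.

20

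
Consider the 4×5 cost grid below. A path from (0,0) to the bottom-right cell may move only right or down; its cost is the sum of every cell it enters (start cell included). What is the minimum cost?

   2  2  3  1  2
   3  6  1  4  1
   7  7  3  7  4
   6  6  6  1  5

20

Best path: (0,0) (0,1) (0,2) (0,3) (0,4) (1,4) (2,4) (3,4)
Cost: 2 + 2 + 3 + 1 + 2 + 1 + 4 + 5 = 20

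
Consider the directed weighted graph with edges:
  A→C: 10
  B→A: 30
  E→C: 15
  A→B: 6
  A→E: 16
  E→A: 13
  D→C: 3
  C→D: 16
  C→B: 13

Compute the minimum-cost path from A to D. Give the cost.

26

Candidate routes:
A→E→C→D: 16 + 15 + 16 = 47
A→C→D: 10 + 16 = 26
Shortest: 26.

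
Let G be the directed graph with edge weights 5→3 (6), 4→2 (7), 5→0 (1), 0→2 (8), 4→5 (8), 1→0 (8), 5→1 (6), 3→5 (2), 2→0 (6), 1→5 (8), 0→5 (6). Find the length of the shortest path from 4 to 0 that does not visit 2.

Candidate routes:
4 -> 5 -> 1 -> 0: 8 + 6 + 8 = 22
4 -> 5 -> 0: 8 + 1 = 9
The minimum is 9.

9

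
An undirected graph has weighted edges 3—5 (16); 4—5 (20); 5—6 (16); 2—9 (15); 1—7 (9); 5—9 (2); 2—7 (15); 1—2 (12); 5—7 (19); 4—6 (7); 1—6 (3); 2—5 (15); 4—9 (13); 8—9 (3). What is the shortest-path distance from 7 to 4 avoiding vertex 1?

Some routes from 7 to 4 avoiding 1:
7→5→6→4: 19 + 16 + 7 = 42
7→2→9→4: 15 + 15 + 13 = 43
7→5→9→4: 19 + 2 + 13 = 34
7→5→4: 19 + 20 = 39
Best route has total 34.

34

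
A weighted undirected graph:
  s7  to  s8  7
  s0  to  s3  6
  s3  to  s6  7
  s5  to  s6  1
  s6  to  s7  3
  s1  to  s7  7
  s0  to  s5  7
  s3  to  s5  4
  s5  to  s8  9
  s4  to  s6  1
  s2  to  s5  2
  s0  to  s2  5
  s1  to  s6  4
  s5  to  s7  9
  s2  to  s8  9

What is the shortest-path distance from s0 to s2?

Checking several routes:
s0 - s5 - s2: 7 + 2 = 9
s0 - s3 - s5 - s2: 6 + 4 + 2 = 12
s0 - s2: 5
The minimum is 5.

5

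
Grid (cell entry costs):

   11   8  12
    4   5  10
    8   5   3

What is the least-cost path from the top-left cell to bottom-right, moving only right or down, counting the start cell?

One optimal route is (0,0)→(1,0)→(1,1)→(2,1)→(2,2).
Its cost is 11 + 4 + 5 + 5 + 3 = 28.
For comparison, the top-then-right route costs 44.

28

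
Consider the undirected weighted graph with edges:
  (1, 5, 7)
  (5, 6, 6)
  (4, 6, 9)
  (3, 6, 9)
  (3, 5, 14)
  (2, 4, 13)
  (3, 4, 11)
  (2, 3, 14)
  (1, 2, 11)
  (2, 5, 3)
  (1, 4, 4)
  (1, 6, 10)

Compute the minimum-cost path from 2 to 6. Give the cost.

Some routes from 2 to 6:
2→1→6: 11 + 10 = 21
2→5→1→6: 3 + 7 + 10 = 20
2→5→6: 3 + 6 = 9
The minimum is 9.

9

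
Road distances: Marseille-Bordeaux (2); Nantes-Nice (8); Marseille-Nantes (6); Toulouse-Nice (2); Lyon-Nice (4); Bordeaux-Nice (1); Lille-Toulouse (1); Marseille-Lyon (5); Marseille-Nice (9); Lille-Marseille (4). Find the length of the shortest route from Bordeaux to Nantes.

Some routes from Bordeaux to Nantes:
Bordeaux → Nice → Marseille → Nantes: 1 + 9 + 6 = 16
Bordeaux → Nice → Nantes: 1 + 8 = 9
Bordeaux → Nice → Toulouse → Lille → Marseille → Nantes: 1 + 2 + 1 + 4 + 6 = 14
Bordeaux → Marseille → Nantes: 2 + 6 = 8
Best route has total 8.

8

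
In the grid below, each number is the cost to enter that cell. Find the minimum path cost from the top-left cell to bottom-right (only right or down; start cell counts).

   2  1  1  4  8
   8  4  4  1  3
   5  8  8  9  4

16

One optimal route is (0,0) → (0,1) → (0,2) → (0,3) → (1,3) → (1,4) → (2,4).
Its cost is 2 + 1 + 1 + 4 + 1 + 3 + 4 = 16.
For comparison, the top-then-right route costs 23.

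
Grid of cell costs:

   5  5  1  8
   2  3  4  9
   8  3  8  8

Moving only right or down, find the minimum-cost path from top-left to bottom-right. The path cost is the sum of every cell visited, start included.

29

Cheapest: (0,0) -> (1,0) -> (1,1) -> (2,1) -> (2,2) -> (2,3)
  5 + 2 + 3 + 3 + 8 + 8 = 29
For comparison, the top-then-right route costs 36.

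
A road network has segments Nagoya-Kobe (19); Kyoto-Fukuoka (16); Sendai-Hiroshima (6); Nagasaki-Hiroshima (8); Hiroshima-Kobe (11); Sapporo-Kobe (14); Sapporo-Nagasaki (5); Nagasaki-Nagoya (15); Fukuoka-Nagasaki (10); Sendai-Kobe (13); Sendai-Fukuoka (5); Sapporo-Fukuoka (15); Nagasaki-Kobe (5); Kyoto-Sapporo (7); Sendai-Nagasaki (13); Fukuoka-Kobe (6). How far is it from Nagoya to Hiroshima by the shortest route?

Checking several routes:
Nagoya-Nagasaki-Hiroshima: 15 + 8 = 23
Nagoya-Kobe-Hiroshima: 19 + 11 = 30
Nagoya-Nagasaki-Kobe-Hiroshima: 15 + 5 + 11 = 31
Shortest: 23 km.

23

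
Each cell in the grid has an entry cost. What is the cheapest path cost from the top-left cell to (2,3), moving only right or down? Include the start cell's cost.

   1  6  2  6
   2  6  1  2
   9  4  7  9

21

One optimal route is (0,0) -> (0,1) -> (0,2) -> (1,2) -> (1,3) -> (2,3).
Its cost is 1 + 6 + 2 + 1 + 2 + 9 = 21.
For comparison, the top-then-right route costs 26.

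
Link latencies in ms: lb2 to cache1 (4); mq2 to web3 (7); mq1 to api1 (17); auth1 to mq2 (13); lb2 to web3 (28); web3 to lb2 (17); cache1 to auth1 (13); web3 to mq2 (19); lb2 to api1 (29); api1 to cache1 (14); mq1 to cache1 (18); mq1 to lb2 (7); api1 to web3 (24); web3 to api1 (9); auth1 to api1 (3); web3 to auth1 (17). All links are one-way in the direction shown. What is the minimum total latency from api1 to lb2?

Routes from api1 to lb2:
api1→cache1→auth1→mq2→web3→lb2: 14 + 13 + 13 + 7 + 17 = 64
api1→web3→lb2: 24 + 17 = 41
Best route has total 41 ms.

41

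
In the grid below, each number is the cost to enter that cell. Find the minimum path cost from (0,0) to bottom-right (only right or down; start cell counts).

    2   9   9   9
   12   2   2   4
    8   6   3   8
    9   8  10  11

Best path: (0,0)→(0,1)→(1,1)→(1,2)→(2,2)→(2,3)→(3,3)
Cost: 2 + 9 + 2 + 2 + 3 + 8 + 11 = 37
For comparison, the top-then-right route costs 52.

37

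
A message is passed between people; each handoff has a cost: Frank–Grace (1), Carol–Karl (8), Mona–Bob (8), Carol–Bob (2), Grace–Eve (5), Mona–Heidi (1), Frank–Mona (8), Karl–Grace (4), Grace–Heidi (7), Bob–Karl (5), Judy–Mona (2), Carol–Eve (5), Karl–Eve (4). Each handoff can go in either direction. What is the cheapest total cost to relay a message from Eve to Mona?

Comparing a few candidate routes:
Eve - Karl - Grace - Heidi - Mona: 4 + 4 + 7 + 1 = 16
Eve - Carol - Bob - Mona: 5 + 2 + 8 = 15
Eve - Grace - Heidi - Mona: 5 + 7 + 1 = 13
Eve - Grace - Frank - Mona: 5 + 1 + 8 = 14
Eve - Karl - Bob - Mona: 4 + 5 + 8 = 17
The minimum is 13.

13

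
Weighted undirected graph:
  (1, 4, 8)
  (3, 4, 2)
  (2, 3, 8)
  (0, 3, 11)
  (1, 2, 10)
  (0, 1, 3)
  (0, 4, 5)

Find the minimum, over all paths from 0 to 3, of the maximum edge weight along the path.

A few of the 0→3 routes:
0 -> 1 -> 4 -> 3: max(3, 8, 2) = 8
0 -> 4 -> 1 -> 2 -> 3: max(5, 8, 10, 8) = 10
0 -> 4 -> 3: max(5, 2) = 5
The minimum achievable maximum is 5.

5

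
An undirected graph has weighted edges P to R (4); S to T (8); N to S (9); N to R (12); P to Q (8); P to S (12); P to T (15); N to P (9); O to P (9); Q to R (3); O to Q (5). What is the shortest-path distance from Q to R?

3

Some routes from Q to R:
Q - O - P - N - R: 5 + 9 + 9 + 12 = 35
Q - P - S - N - R: 8 + 12 + 9 + 12 = 41
Q - P - R: 8 + 4 = 12
Q - R: 3
Q - O - P - R: 5 + 9 + 4 = 18
Q - P - N - R: 8 + 9 + 12 = 29
Shortest: 3.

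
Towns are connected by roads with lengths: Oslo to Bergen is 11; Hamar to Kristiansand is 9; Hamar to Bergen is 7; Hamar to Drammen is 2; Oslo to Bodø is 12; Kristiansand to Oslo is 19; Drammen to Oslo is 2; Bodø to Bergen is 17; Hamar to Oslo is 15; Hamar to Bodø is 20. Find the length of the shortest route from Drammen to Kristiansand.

11

Some routes from Drammen to Kristiansand:
Drammen-Oslo-Kristiansand: 2 + 19 = 21
Drammen-Hamar-Kristiansand: 2 + 9 = 11
Drammen-Oslo-Hamar-Kristiansand: 2 + 15 + 9 = 26
The minimum is 11.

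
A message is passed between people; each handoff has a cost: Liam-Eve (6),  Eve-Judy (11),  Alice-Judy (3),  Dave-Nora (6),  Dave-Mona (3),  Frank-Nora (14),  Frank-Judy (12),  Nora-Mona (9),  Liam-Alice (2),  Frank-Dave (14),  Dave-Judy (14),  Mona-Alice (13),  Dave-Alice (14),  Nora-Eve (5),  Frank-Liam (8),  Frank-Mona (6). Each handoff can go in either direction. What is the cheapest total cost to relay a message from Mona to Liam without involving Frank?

Some routes from Mona to Liam avoiding Frank:
Mona - Dave - Judy - Alice - Liam: 3 + 14 + 3 + 2 = 22
Mona - Alice - Liam: 13 + 2 = 15
Mona - Dave - Alice - Liam: 3 + 14 + 2 = 19
Mona - Dave - Nora - Eve - Liam: 3 + 6 + 5 + 6 = 20
Mona - Nora - Eve - Liam: 9 + 5 + 6 = 20
Mona - Nora - Eve - Judy - Alice - Liam: 9 + 5 + 11 + 3 + 2 = 30
The minimum is 15.

15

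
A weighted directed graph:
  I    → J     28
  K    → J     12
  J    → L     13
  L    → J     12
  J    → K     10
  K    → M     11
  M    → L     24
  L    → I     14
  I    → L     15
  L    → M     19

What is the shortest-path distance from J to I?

27

Routes from J to I:
J - K - M - L - I: 10 + 11 + 24 + 14 = 59
J - L - I: 13 + 14 = 27
Best route has total 27.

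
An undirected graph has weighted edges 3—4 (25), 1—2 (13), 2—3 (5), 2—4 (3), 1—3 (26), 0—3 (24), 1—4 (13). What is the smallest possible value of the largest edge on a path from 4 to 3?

5

Checking several routes:
4 - 3: max(25) = 25
4 - 2 - 3: max(3, 5) = 5
4 - 1 - 2 - 3: max(13, 13, 5) = 13
Smallest bottleneck: 5.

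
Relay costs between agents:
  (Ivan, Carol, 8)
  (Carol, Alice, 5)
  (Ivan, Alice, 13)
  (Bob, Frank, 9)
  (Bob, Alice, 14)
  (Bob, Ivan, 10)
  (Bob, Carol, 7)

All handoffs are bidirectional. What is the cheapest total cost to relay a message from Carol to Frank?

Candidate routes:
Carol→Bob→Frank: 7 + 9 = 16
Carol→Alice→Bob→Frank: 5 + 14 + 9 = 28
Carol→Alice→Ivan→Bob→Frank: 5 + 13 + 10 + 9 = 37
Carol→Ivan→Bob→Frank: 8 + 10 + 9 = 27
Carol→Ivan→Alice→Bob→Frank: 8 + 13 + 14 + 9 = 44
Shortest: 16.

16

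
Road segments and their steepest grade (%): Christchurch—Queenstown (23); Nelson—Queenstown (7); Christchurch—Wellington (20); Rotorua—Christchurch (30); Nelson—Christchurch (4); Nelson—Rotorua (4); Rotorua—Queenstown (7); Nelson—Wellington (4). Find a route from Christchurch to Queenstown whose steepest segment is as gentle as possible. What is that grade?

A few of the Christchurch→Queenstown routes:
Christchurch-Nelson-Rotorua-Queenstown: max(4, 4, 7) = 7
Christchurch-Nelson-Queenstown: max(4, 7) = 7
Christchurch-Wellington-Nelson-Rotorua-Queenstown: max(20, 4, 4, 7) = 20
Smallest bottleneck: 7%.

7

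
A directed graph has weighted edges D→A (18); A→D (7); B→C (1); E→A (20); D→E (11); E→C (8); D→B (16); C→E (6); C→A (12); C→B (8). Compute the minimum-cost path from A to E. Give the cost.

Routes from A to E:
A→D→B→C→E: 7 + 16 + 1 + 6 = 30
A→D→E: 7 + 11 = 18
Best route has total 18.

18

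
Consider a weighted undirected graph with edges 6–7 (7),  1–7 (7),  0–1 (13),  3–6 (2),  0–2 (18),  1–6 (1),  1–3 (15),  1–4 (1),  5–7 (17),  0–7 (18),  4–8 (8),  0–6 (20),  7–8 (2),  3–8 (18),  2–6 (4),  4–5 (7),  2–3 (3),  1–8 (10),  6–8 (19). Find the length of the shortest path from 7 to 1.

Comparing a few candidate routes:
7-8-1: 2 + 10 = 12
7-6-1: 7 + 1 = 8
7-8-4-1: 2 + 8 + 1 = 11
7-1: 7
Best route has total 7.

7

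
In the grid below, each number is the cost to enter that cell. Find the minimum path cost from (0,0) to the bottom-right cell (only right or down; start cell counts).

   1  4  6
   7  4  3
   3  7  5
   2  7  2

Cheapest: [0,0] -> [0,1] -> [1,1] -> [1,2] -> [2,2] -> [3,2]
  1 + 4 + 4 + 3 + 5 + 2 = 19
(Top row then right column would cost 21.)

19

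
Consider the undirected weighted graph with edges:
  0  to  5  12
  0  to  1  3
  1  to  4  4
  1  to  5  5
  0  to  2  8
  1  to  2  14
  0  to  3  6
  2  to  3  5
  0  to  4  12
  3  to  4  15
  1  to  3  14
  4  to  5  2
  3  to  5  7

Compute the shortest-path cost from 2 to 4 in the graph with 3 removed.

15

Comparing a few candidate routes:
2 -> 0 -> 1 -> 4: 8 + 3 + 4 = 15
2 -> 0 -> 1 -> 5 -> 4: 8 + 3 + 5 + 2 = 18
2 -> 1 -> 5 -> 4: 14 + 5 + 2 = 21
2 -> 1 -> 4: 14 + 4 = 18
2 -> 0 -> 4: 8 + 12 = 20
Best route has total 15.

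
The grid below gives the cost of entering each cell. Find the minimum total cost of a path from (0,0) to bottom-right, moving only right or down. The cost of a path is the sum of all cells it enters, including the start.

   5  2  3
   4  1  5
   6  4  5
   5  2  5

19

One optimal route is [0,0] [0,1] [1,1] [2,1] [3,1] [3,2].
Its cost is 5 + 2 + 1 + 4 + 2 + 5 = 19.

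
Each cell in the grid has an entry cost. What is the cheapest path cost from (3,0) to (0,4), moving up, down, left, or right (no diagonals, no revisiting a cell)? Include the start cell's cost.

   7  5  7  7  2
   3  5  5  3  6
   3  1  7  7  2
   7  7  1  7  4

32

Take (3,0) (2,0) (2,1) (1,1) (1,2) (1,3) (1,4) (0,4) for a total of 7 + 3 + 1 + 5 + 5 + 3 + 6 + 2 = 32.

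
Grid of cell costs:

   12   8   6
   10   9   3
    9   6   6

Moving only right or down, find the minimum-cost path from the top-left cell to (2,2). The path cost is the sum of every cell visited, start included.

35

Best path: [0,0]→[0,1]→[0,2]→[1,2]→[2,2]
Cost: 12 + 8 + 6 + 3 + 6 = 35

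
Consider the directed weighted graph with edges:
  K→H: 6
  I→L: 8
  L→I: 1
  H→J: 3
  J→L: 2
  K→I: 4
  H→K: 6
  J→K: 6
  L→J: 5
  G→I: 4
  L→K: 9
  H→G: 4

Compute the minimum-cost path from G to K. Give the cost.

Paths from G to K:
G -> I -> L -> K: 4 + 8 + 9 = 21
G -> I -> L -> J -> K: 4 + 8 + 5 + 6 = 23
Shortest: 21.

21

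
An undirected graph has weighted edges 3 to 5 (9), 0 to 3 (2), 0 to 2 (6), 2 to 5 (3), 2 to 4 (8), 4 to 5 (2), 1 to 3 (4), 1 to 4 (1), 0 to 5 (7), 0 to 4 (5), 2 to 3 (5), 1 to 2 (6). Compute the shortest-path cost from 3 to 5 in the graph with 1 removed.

Some routes from 3 to 5 avoiding 1:
3 → 0 → 4 → 5: 2 + 5 + 2 = 9
3 → 0 → 5: 2 + 7 = 9
3 → 2 → 5: 5 + 3 = 8
Best route has total 8.

8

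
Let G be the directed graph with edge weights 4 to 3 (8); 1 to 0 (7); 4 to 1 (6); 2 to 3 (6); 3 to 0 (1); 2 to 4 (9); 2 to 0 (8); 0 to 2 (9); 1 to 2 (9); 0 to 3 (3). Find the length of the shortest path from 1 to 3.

10

Some routes from 1 to 3:
1→2→3: 9 + 6 = 15
1→0→3: 7 + 3 = 10
1→2→0→3: 9 + 8 + 3 = 20
Shortest: 10.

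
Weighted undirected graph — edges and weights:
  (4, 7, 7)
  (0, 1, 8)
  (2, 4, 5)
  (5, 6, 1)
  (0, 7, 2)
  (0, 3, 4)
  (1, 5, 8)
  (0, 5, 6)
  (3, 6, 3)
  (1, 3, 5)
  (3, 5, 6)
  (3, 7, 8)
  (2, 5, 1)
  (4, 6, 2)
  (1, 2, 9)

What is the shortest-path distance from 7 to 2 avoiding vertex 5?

Comparing a few candidate routes:
7 -> 0 -> 1 -> 2: 2 + 8 + 9 = 19
7 -> 4 -> 2: 7 + 5 = 12
7 -> 3 -> 6 -> 4 -> 2: 8 + 3 + 2 + 5 = 18
7 -> 0 -> 3 -> 6 -> 4 -> 2: 2 + 4 + 3 + 2 + 5 = 16
7 -> 0 -> 3 -> 1 -> 2: 2 + 4 + 5 + 9 = 20
Shortest: 12.

12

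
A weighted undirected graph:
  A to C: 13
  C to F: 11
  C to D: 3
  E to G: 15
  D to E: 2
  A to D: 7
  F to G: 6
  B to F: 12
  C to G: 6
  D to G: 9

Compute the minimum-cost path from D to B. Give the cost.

26

Comparing a few candidate routes:
D→C→G→F→B: 3 + 6 + 6 + 12 = 27
D→G→F→B: 9 + 6 + 12 = 27
D→C→F→B: 3 + 11 + 12 = 26
The minimum is 26.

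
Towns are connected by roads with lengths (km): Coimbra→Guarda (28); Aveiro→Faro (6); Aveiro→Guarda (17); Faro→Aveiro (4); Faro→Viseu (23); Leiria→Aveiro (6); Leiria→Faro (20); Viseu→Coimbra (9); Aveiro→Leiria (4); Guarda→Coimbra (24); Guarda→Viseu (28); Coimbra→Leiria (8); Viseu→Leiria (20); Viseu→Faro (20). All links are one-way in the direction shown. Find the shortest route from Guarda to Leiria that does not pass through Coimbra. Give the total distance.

48

Paths from Guarda to Leiria avoiding Coimbra:
Guarda-Viseu-Faro-Aveiro-Leiria: 28 + 20 + 4 + 4 = 56
Guarda-Viseu-Leiria: 28 + 20 = 48
The minimum is 48 km.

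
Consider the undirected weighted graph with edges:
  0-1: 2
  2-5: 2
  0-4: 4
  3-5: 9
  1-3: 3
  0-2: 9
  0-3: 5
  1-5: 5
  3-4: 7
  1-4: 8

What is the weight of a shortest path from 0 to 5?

7

Comparing a few candidate routes:
0→2→5: 9 + 2 = 11
0→3→1→5: 5 + 3 + 5 = 13
0→1→5: 2 + 5 = 7
Shortest: 7.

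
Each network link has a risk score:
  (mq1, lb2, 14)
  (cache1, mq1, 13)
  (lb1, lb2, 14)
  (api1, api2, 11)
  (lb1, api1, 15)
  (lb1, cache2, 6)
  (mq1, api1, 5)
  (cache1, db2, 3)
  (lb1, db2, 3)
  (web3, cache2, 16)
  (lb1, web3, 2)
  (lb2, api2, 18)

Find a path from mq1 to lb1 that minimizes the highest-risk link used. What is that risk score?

13

Routes from mq1 to lb1:
mq1-cache1-db2-lb1: max(13, 3, 3) = 13
mq1-lb2-lb1: max(14, 14) = 14
mq1-api1-lb1: max(5, 15) = 15
mq1-lb2-api2-api1-lb1: max(14, 18, 11, 15) = 18
mq1-api1-api2-lb2-lb1: max(5, 11, 18, 14) = 18
Smallest bottleneck: 13.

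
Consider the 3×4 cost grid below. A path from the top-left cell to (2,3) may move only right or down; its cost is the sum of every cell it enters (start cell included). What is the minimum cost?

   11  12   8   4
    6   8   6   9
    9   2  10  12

One optimal route is r0c0→r1c0→r1c1→r2c1→r2c2→r2c3.
Its cost is 11 + 6 + 8 + 2 + 10 + 12 = 49.

49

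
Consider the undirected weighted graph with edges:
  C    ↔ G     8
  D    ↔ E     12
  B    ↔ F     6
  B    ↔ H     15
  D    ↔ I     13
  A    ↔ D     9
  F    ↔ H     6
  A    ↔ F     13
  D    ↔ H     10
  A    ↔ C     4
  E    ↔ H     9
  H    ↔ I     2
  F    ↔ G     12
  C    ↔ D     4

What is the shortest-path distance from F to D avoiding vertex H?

Paths from F to D avoiding H:
F→G→C→D: 12 + 8 + 4 = 24
F→A→D: 13 + 9 = 22
F→A→C→D: 13 + 4 + 4 = 21
F→G→C→A→D: 12 + 8 + 4 + 9 = 33
Shortest: 21.

21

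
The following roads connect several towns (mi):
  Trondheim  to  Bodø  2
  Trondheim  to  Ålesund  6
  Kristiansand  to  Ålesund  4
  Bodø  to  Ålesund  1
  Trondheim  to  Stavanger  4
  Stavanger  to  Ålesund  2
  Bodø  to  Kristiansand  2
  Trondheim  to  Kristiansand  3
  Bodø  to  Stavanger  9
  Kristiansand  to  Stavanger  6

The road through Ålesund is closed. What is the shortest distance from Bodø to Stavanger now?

Some routes from Bodø to Stavanger avoiding Ålesund:
Bodø -> Kristiansand -> Stavanger: 2 + 6 = 8
Bodø -> Trondheim -> Stavanger: 2 + 4 = 6
Bodø -> Stavanger: 9
Shortest: 6 mi.

6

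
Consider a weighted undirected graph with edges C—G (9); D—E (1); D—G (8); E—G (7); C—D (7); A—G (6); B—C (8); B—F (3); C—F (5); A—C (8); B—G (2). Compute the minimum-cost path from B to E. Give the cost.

Comparing a few candidate routes:
B → G → E: 2 + 7 = 9
B → G → D → E: 2 + 8 + 1 = 11
B → C → D → E: 8 + 7 + 1 = 16
B → C → G → E: 8 + 9 + 7 = 24
B → G → C → D → E: 2 + 9 + 7 + 1 = 19
B → F → C → D → E: 3 + 5 + 7 + 1 = 16
Best route has total 9.

9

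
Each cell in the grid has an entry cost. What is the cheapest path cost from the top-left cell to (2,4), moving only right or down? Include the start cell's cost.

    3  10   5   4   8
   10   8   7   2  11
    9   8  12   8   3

Best path: [0,0] -> [0,1] -> [0,2] -> [0,3] -> [1,3] -> [2,3] -> [2,4]
Cost: 3 + 10 + 5 + 4 + 2 + 8 + 3 = 35

35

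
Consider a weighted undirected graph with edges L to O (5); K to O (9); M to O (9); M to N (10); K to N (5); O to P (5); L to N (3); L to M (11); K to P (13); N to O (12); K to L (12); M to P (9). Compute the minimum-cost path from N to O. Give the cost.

A few of the N→O routes:
N -> K -> O: 5 + 9 = 14
N -> L -> O: 3 + 5 = 8
N -> K -> L -> O: 5 + 12 + 5 = 22
N -> O: 12
N -> L -> M -> O: 3 + 11 + 9 = 23
N -> M -> O: 10 + 9 = 19
Best route has total 8.

8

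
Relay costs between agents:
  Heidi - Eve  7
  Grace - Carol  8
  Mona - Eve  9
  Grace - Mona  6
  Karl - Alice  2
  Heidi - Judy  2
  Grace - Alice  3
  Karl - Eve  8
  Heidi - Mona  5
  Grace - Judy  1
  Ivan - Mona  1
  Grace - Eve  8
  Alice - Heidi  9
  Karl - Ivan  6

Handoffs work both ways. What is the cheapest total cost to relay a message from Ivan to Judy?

Checking several routes:
Ivan -> Mona -> Eve -> Grace -> Judy: 1 + 9 + 8 + 1 = 19
Ivan -> Mona -> Heidi -> Alice -> Grace -> Judy: 1 + 5 + 9 + 3 + 1 = 19
Ivan -> Mona -> Grace -> Judy: 1 + 6 + 1 = 8
Ivan -> Mona -> Heidi -> Judy: 1 + 5 + 2 = 8
Ivan -> Karl -> Alice -> Grace -> Judy: 6 + 2 + 3 + 1 = 12
Ivan -> Mona -> Eve -> Heidi -> Judy: 1 + 9 + 7 + 2 = 19
The minimum is 8.

8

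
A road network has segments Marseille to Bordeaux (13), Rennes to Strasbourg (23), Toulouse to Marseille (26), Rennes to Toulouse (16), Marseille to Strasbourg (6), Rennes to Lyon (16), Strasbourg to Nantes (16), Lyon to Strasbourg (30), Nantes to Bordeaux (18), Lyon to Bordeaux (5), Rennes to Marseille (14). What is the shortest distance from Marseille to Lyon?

18

Checking several routes:
Marseille-Strasbourg-Rennes-Lyon: 6 + 23 + 16 = 45
Marseille-Toulouse-Rennes-Lyon: 26 + 16 + 16 = 58
Marseille-Rennes-Lyon: 14 + 16 = 30
Marseille-Strasbourg-Lyon: 6 + 30 = 36
Marseille-Bordeaux-Lyon: 13 + 5 = 18
Marseille-Strasbourg-Nantes-Bordeaux-Lyon: 6 + 16 + 18 + 5 = 45
Shortest: 18 km.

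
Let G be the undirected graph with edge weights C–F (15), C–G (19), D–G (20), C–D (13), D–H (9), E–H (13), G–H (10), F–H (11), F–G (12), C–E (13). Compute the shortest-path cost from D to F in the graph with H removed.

28

Routes from D to F avoiding H:
D→C→G→F: 13 + 19 + 12 = 44
D→G→C→F: 20 + 19 + 15 = 54
D→C→F: 13 + 15 = 28
D→G→F: 20 + 12 = 32
The minimum is 28.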